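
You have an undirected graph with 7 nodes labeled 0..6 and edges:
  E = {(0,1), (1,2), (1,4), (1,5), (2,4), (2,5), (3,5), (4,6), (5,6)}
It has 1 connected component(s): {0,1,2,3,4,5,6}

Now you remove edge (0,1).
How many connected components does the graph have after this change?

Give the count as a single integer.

Initial component count: 1
Remove (0,1): it was a bridge. Count increases: 1 -> 2.
  After removal, components: {0} {1,2,3,4,5,6}
New component count: 2

Answer: 2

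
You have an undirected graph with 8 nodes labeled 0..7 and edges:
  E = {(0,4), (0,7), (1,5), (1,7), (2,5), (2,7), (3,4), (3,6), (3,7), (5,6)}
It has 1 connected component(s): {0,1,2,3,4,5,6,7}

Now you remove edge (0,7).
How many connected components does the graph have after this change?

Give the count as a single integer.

Initial component count: 1
Remove (0,7): not a bridge. Count unchanged: 1.
  After removal, components: {0,1,2,3,4,5,6,7}
New component count: 1

Answer: 1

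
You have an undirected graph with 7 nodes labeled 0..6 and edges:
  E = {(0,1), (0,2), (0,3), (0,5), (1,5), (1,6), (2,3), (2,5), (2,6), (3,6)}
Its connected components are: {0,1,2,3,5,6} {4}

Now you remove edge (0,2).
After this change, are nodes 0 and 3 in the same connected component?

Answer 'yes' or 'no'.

Initial components: {0,1,2,3,5,6} {4}
Removing edge (0,2): not a bridge — component count unchanged at 2.
New components: {0,1,2,3,5,6} {4}
Are 0 and 3 in the same component? yes

Answer: yes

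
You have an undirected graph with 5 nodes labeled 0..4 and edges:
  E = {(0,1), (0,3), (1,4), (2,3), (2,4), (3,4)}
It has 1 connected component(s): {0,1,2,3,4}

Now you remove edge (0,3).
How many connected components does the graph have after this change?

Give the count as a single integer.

Initial component count: 1
Remove (0,3): not a bridge. Count unchanged: 1.
  After removal, components: {0,1,2,3,4}
New component count: 1

Answer: 1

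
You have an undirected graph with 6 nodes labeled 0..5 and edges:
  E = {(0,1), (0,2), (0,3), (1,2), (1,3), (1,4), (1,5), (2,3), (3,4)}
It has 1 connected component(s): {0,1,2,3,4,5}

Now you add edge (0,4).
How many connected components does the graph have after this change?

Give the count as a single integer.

Initial component count: 1
Add (0,4): endpoints already in same component. Count unchanged: 1.
New component count: 1

Answer: 1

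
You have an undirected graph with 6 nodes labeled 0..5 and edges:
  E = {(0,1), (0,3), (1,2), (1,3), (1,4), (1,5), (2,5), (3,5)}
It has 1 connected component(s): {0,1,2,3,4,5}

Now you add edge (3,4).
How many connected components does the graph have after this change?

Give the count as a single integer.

Answer: 1

Derivation:
Initial component count: 1
Add (3,4): endpoints already in same component. Count unchanged: 1.
New component count: 1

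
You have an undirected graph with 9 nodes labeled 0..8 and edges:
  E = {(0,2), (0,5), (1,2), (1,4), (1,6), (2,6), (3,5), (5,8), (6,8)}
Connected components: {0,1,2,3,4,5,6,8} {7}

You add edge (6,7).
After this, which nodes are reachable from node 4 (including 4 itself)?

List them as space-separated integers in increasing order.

Before: nodes reachable from 4: {0,1,2,3,4,5,6,8}
Adding (6,7): merges 4's component with another. Reachability grows.
After: nodes reachable from 4: {0,1,2,3,4,5,6,7,8}

Answer: 0 1 2 3 4 5 6 7 8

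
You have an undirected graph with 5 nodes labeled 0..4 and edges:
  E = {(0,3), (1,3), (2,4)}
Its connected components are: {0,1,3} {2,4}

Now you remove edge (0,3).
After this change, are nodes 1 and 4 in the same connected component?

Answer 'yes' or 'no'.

Answer: no

Derivation:
Initial components: {0,1,3} {2,4}
Removing edge (0,3): it was a bridge — component count 2 -> 3.
New components: {0} {1,3} {2,4}
Are 1 and 4 in the same component? no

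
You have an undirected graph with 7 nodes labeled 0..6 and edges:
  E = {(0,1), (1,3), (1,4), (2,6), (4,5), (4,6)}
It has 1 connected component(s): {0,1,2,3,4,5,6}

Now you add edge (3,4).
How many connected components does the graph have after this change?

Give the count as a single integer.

Answer: 1

Derivation:
Initial component count: 1
Add (3,4): endpoints already in same component. Count unchanged: 1.
New component count: 1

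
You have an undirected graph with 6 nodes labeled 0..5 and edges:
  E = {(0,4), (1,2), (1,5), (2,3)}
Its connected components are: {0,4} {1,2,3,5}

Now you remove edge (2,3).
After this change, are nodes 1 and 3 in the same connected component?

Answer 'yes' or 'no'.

Initial components: {0,4} {1,2,3,5}
Removing edge (2,3): it was a bridge — component count 2 -> 3.
New components: {0,4} {1,2,5} {3}
Are 1 and 3 in the same component? no

Answer: no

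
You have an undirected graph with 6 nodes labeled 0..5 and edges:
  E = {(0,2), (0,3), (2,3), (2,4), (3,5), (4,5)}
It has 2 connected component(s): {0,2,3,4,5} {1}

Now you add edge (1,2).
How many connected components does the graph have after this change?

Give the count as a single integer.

Initial component count: 2
Add (1,2): merges two components. Count decreases: 2 -> 1.
New component count: 1

Answer: 1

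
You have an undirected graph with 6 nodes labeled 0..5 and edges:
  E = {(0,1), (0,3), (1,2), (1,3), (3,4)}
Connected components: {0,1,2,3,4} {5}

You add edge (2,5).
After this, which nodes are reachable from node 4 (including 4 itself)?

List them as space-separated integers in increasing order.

Before: nodes reachable from 4: {0,1,2,3,4}
Adding (2,5): merges 4's component with another. Reachability grows.
After: nodes reachable from 4: {0,1,2,3,4,5}

Answer: 0 1 2 3 4 5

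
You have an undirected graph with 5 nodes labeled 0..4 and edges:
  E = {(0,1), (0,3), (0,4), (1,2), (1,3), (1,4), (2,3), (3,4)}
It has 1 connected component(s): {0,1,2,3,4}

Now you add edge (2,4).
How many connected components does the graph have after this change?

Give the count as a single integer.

Answer: 1

Derivation:
Initial component count: 1
Add (2,4): endpoints already in same component. Count unchanged: 1.
New component count: 1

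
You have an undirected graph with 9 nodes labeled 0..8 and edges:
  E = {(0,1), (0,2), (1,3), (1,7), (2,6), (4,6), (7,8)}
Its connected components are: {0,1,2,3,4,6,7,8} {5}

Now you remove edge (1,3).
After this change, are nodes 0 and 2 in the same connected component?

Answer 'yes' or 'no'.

Initial components: {0,1,2,3,4,6,7,8} {5}
Removing edge (1,3): it was a bridge — component count 2 -> 3.
New components: {0,1,2,4,6,7,8} {3} {5}
Are 0 and 2 in the same component? yes

Answer: yes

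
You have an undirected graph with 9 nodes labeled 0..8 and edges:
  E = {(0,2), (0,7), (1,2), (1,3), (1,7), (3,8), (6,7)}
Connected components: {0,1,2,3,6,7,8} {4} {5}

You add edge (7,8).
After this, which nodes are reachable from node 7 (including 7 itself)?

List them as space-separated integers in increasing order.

Answer: 0 1 2 3 6 7 8

Derivation:
Before: nodes reachable from 7: {0,1,2,3,6,7,8}
Adding (7,8): both endpoints already in same component. Reachability from 7 unchanged.
After: nodes reachable from 7: {0,1,2,3,6,7,8}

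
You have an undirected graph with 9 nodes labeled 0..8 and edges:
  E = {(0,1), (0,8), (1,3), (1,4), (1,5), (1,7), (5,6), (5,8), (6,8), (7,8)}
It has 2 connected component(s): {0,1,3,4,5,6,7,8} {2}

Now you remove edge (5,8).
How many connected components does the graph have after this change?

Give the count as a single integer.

Answer: 2

Derivation:
Initial component count: 2
Remove (5,8): not a bridge. Count unchanged: 2.
  After removal, components: {0,1,3,4,5,6,7,8} {2}
New component count: 2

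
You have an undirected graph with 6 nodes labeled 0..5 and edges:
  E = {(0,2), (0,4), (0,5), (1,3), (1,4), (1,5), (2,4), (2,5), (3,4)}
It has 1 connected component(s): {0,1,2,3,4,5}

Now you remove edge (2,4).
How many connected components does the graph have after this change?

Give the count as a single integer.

Answer: 1

Derivation:
Initial component count: 1
Remove (2,4): not a bridge. Count unchanged: 1.
  After removal, components: {0,1,2,3,4,5}
New component count: 1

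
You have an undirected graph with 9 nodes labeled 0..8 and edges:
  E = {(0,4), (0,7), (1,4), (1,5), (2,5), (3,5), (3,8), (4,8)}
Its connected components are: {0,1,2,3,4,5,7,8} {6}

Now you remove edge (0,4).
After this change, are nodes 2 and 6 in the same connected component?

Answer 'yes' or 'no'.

Answer: no

Derivation:
Initial components: {0,1,2,3,4,5,7,8} {6}
Removing edge (0,4): it was a bridge — component count 2 -> 3.
New components: {0,7} {1,2,3,4,5,8} {6}
Are 2 and 6 in the same component? no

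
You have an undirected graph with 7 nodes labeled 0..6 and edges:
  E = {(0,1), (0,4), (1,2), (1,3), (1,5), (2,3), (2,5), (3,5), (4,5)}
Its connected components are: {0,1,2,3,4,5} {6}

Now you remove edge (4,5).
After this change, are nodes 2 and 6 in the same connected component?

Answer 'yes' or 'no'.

Initial components: {0,1,2,3,4,5} {6}
Removing edge (4,5): not a bridge — component count unchanged at 2.
New components: {0,1,2,3,4,5} {6}
Are 2 and 6 in the same component? no

Answer: no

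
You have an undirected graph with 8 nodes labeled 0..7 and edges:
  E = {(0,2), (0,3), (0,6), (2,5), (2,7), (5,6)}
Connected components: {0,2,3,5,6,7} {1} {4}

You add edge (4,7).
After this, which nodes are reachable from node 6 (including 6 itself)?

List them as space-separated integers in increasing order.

Before: nodes reachable from 6: {0,2,3,5,6,7}
Adding (4,7): merges 6's component with another. Reachability grows.
After: nodes reachable from 6: {0,2,3,4,5,6,7}

Answer: 0 2 3 4 5 6 7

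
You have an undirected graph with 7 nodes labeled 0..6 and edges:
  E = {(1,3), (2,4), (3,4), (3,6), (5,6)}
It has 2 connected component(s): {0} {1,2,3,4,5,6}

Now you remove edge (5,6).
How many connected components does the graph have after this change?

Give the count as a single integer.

Answer: 3

Derivation:
Initial component count: 2
Remove (5,6): it was a bridge. Count increases: 2 -> 3.
  After removal, components: {0} {1,2,3,4,6} {5}
New component count: 3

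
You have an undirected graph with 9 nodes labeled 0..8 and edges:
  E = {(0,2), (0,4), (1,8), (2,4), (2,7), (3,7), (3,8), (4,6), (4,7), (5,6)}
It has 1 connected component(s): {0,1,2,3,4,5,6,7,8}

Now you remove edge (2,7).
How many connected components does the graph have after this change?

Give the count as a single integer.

Initial component count: 1
Remove (2,7): not a bridge. Count unchanged: 1.
  After removal, components: {0,1,2,3,4,5,6,7,8}
New component count: 1

Answer: 1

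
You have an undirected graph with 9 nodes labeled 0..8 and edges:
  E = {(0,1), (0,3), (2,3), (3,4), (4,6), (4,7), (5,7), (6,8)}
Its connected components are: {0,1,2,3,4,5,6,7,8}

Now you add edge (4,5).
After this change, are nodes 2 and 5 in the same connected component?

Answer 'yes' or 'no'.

Initial components: {0,1,2,3,4,5,6,7,8}
Adding edge (4,5): both already in same component {0,1,2,3,4,5,6,7,8}. No change.
New components: {0,1,2,3,4,5,6,7,8}
Are 2 and 5 in the same component? yes

Answer: yes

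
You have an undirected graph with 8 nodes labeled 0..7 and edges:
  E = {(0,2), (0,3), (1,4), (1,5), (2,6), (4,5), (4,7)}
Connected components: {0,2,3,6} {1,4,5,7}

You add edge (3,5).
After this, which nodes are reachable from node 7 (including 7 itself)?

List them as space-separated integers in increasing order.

Before: nodes reachable from 7: {1,4,5,7}
Adding (3,5): merges 7's component with another. Reachability grows.
After: nodes reachable from 7: {0,1,2,3,4,5,6,7}

Answer: 0 1 2 3 4 5 6 7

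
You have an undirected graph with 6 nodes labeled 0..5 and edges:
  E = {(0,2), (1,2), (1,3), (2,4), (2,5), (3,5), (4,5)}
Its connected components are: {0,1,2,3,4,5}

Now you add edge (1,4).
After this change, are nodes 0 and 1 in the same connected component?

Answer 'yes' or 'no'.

Answer: yes

Derivation:
Initial components: {0,1,2,3,4,5}
Adding edge (1,4): both already in same component {0,1,2,3,4,5}. No change.
New components: {0,1,2,3,4,5}
Are 0 and 1 in the same component? yes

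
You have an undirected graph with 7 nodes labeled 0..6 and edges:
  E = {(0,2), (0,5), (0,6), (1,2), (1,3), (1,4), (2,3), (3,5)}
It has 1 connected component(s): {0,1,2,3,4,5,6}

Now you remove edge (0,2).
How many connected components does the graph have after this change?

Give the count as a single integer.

Initial component count: 1
Remove (0,2): not a bridge. Count unchanged: 1.
  After removal, components: {0,1,2,3,4,5,6}
New component count: 1

Answer: 1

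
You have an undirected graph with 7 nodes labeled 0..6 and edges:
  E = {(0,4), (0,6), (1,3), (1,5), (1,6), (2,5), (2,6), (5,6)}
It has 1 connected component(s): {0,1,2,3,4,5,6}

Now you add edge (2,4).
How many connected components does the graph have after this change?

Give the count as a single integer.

Initial component count: 1
Add (2,4): endpoints already in same component. Count unchanged: 1.
New component count: 1

Answer: 1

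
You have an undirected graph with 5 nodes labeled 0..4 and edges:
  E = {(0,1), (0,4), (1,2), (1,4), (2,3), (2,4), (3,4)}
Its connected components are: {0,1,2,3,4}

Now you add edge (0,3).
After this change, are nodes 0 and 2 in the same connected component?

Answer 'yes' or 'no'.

Answer: yes

Derivation:
Initial components: {0,1,2,3,4}
Adding edge (0,3): both already in same component {0,1,2,3,4}. No change.
New components: {0,1,2,3,4}
Are 0 and 2 in the same component? yes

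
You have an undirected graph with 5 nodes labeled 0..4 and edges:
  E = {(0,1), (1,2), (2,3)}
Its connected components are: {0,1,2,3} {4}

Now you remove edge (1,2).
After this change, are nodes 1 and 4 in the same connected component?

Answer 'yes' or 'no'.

Initial components: {0,1,2,3} {4}
Removing edge (1,2): it was a bridge — component count 2 -> 3.
New components: {0,1} {2,3} {4}
Are 1 and 4 in the same component? no

Answer: no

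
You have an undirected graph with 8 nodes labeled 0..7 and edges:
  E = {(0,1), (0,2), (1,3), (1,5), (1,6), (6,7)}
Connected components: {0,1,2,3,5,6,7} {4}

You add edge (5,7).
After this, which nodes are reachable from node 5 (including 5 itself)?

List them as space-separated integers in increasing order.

Before: nodes reachable from 5: {0,1,2,3,5,6,7}
Adding (5,7): both endpoints already in same component. Reachability from 5 unchanged.
After: nodes reachable from 5: {0,1,2,3,5,6,7}

Answer: 0 1 2 3 5 6 7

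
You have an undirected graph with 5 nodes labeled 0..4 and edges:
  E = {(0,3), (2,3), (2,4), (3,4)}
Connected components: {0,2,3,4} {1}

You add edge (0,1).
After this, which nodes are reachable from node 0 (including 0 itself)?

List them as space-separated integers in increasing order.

Before: nodes reachable from 0: {0,2,3,4}
Adding (0,1): merges 0's component with another. Reachability grows.
After: nodes reachable from 0: {0,1,2,3,4}

Answer: 0 1 2 3 4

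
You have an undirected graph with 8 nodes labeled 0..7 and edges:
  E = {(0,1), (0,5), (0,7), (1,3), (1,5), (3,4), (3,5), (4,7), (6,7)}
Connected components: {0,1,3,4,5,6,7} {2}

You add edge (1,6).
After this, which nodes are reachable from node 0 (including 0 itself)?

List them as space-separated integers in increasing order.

Answer: 0 1 3 4 5 6 7

Derivation:
Before: nodes reachable from 0: {0,1,3,4,5,6,7}
Adding (1,6): both endpoints already in same component. Reachability from 0 unchanged.
After: nodes reachable from 0: {0,1,3,4,5,6,7}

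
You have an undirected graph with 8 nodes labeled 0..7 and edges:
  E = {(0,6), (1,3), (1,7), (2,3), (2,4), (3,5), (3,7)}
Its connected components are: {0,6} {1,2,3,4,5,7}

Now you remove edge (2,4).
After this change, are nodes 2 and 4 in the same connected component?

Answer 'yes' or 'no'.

Initial components: {0,6} {1,2,3,4,5,7}
Removing edge (2,4): it was a bridge — component count 2 -> 3.
New components: {0,6} {1,2,3,5,7} {4}
Are 2 and 4 in the same component? no

Answer: no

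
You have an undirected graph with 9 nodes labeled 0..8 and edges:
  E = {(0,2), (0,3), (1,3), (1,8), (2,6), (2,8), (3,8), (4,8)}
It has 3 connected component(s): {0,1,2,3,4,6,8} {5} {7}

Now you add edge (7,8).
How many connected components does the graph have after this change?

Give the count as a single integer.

Initial component count: 3
Add (7,8): merges two components. Count decreases: 3 -> 2.
New component count: 2

Answer: 2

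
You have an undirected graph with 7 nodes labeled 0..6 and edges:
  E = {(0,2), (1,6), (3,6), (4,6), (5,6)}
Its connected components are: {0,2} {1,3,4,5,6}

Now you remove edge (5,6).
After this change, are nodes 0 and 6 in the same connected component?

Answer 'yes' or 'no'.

Initial components: {0,2} {1,3,4,5,6}
Removing edge (5,6): it was a bridge — component count 2 -> 3.
New components: {0,2} {1,3,4,6} {5}
Are 0 and 6 in the same component? no

Answer: no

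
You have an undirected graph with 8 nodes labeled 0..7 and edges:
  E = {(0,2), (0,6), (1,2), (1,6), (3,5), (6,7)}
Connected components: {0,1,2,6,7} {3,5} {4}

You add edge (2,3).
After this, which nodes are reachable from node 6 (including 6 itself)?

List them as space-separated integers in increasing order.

Before: nodes reachable from 6: {0,1,2,6,7}
Adding (2,3): merges 6's component with another. Reachability grows.
After: nodes reachable from 6: {0,1,2,3,5,6,7}

Answer: 0 1 2 3 5 6 7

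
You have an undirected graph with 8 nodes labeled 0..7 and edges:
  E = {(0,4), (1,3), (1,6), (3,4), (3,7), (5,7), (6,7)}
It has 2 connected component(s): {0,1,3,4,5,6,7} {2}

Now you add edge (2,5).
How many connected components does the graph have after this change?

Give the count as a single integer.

Initial component count: 2
Add (2,5): merges two components. Count decreases: 2 -> 1.
New component count: 1

Answer: 1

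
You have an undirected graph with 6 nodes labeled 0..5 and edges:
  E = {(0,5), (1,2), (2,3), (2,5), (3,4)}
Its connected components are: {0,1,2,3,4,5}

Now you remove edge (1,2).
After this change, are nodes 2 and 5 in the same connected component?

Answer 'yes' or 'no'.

Initial components: {0,1,2,3,4,5}
Removing edge (1,2): it was a bridge — component count 1 -> 2.
New components: {0,2,3,4,5} {1}
Are 2 and 5 in the same component? yes

Answer: yes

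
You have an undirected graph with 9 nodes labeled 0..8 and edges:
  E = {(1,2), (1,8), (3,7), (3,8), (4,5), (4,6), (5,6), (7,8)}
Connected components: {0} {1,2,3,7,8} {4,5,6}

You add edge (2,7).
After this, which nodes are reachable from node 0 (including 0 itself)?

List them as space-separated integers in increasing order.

Before: nodes reachable from 0: {0}
Adding (2,7): both endpoints already in same component. Reachability from 0 unchanged.
After: nodes reachable from 0: {0}

Answer: 0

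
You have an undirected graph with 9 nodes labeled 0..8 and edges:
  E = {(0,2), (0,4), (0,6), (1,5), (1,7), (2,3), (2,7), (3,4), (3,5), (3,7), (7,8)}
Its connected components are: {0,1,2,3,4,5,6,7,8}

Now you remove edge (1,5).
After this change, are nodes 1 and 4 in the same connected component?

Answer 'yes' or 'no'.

Answer: yes

Derivation:
Initial components: {0,1,2,3,4,5,6,7,8}
Removing edge (1,5): not a bridge — component count unchanged at 1.
New components: {0,1,2,3,4,5,6,7,8}
Are 1 and 4 in the same component? yes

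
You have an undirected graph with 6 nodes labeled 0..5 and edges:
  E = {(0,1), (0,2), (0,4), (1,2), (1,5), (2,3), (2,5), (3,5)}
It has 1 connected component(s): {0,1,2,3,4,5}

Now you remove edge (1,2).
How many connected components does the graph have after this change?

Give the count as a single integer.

Initial component count: 1
Remove (1,2): not a bridge. Count unchanged: 1.
  After removal, components: {0,1,2,3,4,5}
New component count: 1

Answer: 1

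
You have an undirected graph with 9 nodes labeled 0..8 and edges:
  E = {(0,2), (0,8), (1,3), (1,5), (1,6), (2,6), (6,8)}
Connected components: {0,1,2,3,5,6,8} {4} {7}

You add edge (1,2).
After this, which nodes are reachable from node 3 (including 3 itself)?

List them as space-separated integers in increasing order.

Before: nodes reachable from 3: {0,1,2,3,5,6,8}
Adding (1,2): both endpoints already in same component. Reachability from 3 unchanged.
After: nodes reachable from 3: {0,1,2,3,5,6,8}

Answer: 0 1 2 3 5 6 8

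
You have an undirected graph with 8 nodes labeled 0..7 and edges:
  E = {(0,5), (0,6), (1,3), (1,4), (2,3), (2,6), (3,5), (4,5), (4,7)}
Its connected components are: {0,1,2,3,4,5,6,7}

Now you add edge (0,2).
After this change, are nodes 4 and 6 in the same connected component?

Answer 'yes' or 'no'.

Answer: yes

Derivation:
Initial components: {0,1,2,3,4,5,6,7}
Adding edge (0,2): both already in same component {0,1,2,3,4,5,6,7}. No change.
New components: {0,1,2,3,4,5,6,7}
Are 4 and 6 in the same component? yes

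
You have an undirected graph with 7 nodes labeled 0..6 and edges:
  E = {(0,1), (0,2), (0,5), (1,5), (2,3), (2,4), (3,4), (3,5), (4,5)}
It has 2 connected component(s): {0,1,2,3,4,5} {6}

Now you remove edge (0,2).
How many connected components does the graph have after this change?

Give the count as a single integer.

Answer: 2

Derivation:
Initial component count: 2
Remove (0,2): not a bridge. Count unchanged: 2.
  After removal, components: {0,1,2,3,4,5} {6}
New component count: 2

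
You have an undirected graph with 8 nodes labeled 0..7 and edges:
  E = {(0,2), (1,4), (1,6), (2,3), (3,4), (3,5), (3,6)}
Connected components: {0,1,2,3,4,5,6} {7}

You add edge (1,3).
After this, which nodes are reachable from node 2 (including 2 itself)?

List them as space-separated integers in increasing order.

Before: nodes reachable from 2: {0,1,2,3,4,5,6}
Adding (1,3): both endpoints already in same component. Reachability from 2 unchanged.
After: nodes reachable from 2: {0,1,2,3,4,5,6}

Answer: 0 1 2 3 4 5 6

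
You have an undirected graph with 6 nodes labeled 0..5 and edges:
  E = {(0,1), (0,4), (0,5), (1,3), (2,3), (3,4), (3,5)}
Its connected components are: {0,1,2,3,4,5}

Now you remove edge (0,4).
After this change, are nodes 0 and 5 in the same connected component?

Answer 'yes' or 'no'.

Answer: yes

Derivation:
Initial components: {0,1,2,3,4,5}
Removing edge (0,4): not a bridge — component count unchanged at 1.
New components: {0,1,2,3,4,5}
Are 0 and 5 in the same component? yes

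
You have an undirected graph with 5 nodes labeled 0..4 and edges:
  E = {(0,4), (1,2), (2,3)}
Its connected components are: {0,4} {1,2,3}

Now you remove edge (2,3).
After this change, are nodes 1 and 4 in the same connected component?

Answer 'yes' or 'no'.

Answer: no

Derivation:
Initial components: {0,4} {1,2,3}
Removing edge (2,3): it was a bridge — component count 2 -> 3.
New components: {0,4} {1,2} {3}
Are 1 and 4 in the same component? no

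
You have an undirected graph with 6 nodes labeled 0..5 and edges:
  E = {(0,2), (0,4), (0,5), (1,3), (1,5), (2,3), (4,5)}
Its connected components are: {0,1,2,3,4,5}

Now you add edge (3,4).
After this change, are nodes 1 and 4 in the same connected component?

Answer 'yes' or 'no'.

Answer: yes

Derivation:
Initial components: {0,1,2,3,4,5}
Adding edge (3,4): both already in same component {0,1,2,3,4,5}. No change.
New components: {0,1,2,3,4,5}
Are 1 and 4 in the same component? yes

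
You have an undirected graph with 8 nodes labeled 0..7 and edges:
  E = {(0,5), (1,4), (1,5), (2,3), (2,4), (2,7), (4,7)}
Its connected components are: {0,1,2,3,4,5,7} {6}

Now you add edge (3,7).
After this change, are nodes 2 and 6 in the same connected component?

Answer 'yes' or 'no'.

Answer: no

Derivation:
Initial components: {0,1,2,3,4,5,7} {6}
Adding edge (3,7): both already in same component {0,1,2,3,4,5,7}. No change.
New components: {0,1,2,3,4,5,7} {6}
Are 2 and 6 in the same component? no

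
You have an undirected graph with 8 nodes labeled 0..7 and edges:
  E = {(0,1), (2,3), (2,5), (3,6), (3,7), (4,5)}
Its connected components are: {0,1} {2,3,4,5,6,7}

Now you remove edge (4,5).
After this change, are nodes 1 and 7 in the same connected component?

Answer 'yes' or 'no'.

Answer: no

Derivation:
Initial components: {0,1} {2,3,4,5,6,7}
Removing edge (4,5): it was a bridge — component count 2 -> 3.
New components: {0,1} {2,3,5,6,7} {4}
Are 1 and 7 in the same component? no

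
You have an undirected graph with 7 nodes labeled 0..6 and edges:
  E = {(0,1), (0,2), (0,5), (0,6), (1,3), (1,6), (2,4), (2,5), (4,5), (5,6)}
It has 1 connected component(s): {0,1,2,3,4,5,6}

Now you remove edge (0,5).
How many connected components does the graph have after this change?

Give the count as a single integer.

Answer: 1

Derivation:
Initial component count: 1
Remove (0,5): not a bridge. Count unchanged: 1.
  After removal, components: {0,1,2,3,4,5,6}
New component count: 1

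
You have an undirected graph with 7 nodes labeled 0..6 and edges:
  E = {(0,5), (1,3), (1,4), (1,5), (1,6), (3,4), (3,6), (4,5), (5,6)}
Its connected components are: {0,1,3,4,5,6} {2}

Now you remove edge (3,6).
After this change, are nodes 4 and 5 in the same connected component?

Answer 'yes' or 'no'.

Initial components: {0,1,3,4,5,6} {2}
Removing edge (3,6): not a bridge — component count unchanged at 2.
New components: {0,1,3,4,5,6} {2}
Are 4 and 5 in the same component? yes

Answer: yes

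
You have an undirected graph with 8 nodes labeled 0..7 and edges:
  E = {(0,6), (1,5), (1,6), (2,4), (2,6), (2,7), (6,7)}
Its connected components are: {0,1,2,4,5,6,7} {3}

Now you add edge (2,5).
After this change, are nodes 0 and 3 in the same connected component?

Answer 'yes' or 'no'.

Initial components: {0,1,2,4,5,6,7} {3}
Adding edge (2,5): both already in same component {0,1,2,4,5,6,7}. No change.
New components: {0,1,2,4,5,6,7} {3}
Are 0 and 3 in the same component? no

Answer: no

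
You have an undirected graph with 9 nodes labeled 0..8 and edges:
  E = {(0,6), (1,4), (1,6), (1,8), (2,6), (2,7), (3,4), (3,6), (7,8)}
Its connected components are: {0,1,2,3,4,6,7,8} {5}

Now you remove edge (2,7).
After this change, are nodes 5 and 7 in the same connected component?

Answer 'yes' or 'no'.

Answer: no

Derivation:
Initial components: {0,1,2,3,4,6,7,8} {5}
Removing edge (2,7): not a bridge — component count unchanged at 2.
New components: {0,1,2,3,4,6,7,8} {5}
Are 5 and 7 in the same component? no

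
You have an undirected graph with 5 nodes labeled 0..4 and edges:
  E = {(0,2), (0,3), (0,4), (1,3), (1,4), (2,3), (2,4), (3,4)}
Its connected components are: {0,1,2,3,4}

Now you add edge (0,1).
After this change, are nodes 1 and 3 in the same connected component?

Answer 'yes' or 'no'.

Initial components: {0,1,2,3,4}
Adding edge (0,1): both already in same component {0,1,2,3,4}. No change.
New components: {0,1,2,3,4}
Are 1 and 3 in the same component? yes

Answer: yes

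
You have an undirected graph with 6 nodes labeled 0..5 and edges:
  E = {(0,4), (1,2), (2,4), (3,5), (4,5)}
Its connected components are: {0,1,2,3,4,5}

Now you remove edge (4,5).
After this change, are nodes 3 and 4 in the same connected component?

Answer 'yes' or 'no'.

Answer: no

Derivation:
Initial components: {0,1,2,3,4,5}
Removing edge (4,5): it was a bridge — component count 1 -> 2.
New components: {0,1,2,4} {3,5}
Are 3 and 4 in the same component? no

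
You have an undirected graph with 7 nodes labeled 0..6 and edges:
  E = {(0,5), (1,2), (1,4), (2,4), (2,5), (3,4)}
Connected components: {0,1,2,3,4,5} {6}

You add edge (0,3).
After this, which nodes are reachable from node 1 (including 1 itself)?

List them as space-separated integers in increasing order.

Before: nodes reachable from 1: {0,1,2,3,4,5}
Adding (0,3): both endpoints already in same component. Reachability from 1 unchanged.
After: nodes reachable from 1: {0,1,2,3,4,5}

Answer: 0 1 2 3 4 5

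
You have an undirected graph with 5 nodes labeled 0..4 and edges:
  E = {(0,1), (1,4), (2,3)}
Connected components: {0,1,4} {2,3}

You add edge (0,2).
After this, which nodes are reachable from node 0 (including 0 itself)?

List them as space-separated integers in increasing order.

Before: nodes reachable from 0: {0,1,4}
Adding (0,2): merges 0's component with another. Reachability grows.
After: nodes reachable from 0: {0,1,2,3,4}

Answer: 0 1 2 3 4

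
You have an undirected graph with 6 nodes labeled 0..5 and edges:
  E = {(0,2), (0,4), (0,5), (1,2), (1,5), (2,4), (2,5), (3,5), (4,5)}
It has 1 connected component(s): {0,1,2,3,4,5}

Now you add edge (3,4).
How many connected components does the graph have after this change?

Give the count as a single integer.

Initial component count: 1
Add (3,4): endpoints already in same component. Count unchanged: 1.
New component count: 1

Answer: 1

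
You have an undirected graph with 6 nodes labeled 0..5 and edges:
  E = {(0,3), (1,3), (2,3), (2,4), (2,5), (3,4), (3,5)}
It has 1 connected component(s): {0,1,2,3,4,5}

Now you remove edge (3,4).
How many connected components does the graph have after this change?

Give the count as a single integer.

Answer: 1

Derivation:
Initial component count: 1
Remove (3,4): not a bridge. Count unchanged: 1.
  After removal, components: {0,1,2,3,4,5}
New component count: 1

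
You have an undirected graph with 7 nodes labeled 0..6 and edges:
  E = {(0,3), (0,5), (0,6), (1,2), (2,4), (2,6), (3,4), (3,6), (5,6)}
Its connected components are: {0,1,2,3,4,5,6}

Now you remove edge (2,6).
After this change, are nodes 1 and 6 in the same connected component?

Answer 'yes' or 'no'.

Initial components: {0,1,2,3,4,5,6}
Removing edge (2,6): not a bridge — component count unchanged at 1.
New components: {0,1,2,3,4,5,6}
Are 1 and 6 in the same component? yes

Answer: yes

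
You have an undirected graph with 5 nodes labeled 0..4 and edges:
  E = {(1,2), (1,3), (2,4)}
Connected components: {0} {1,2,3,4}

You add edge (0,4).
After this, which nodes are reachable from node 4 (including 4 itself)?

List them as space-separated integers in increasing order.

Before: nodes reachable from 4: {1,2,3,4}
Adding (0,4): merges 4's component with another. Reachability grows.
After: nodes reachable from 4: {0,1,2,3,4}

Answer: 0 1 2 3 4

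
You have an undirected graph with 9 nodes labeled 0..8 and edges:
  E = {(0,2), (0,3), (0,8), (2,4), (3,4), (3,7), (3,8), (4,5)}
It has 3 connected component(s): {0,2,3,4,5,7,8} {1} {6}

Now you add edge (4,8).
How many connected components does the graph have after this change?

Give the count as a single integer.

Answer: 3

Derivation:
Initial component count: 3
Add (4,8): endpoints already in same component. Count unchanged: 3.
New component count: 3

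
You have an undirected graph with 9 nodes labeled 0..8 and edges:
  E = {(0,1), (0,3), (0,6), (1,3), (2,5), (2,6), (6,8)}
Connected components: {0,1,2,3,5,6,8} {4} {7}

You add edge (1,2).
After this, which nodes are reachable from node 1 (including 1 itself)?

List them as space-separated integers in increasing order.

Answer: 0 1 2 3 5 6 8

Derivation:
Before: nodes reachable from 1: {0,1,2,3,5,6,8}
Adding (1,2): both endpoints already in same component. Reachability from 1 unchanged.
After: nodes reachable from 1: {0,1,2,3,5,6,8}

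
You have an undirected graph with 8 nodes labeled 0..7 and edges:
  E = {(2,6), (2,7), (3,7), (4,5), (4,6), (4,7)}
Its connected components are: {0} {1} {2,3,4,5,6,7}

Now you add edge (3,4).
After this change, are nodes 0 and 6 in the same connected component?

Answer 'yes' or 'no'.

Initial components: {0} {1} {2,3,4,5,6,7}
Adding edge (3,4): both already in same component {2,3,4,5,6,7}. No change.
New components: {0} {1} {2,3,4,5,6,7}
Are 0 and 6 in the same component? no

Answer: no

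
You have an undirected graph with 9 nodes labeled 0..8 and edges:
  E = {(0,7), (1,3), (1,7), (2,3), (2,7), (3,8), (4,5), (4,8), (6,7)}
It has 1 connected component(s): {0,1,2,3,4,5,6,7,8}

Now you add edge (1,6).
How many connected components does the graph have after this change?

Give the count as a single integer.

Answer: 1

Derivation:
Initial component count: 1
Add (1,6): endpoints already in same component. Count unchanged: 1.
New component count: 1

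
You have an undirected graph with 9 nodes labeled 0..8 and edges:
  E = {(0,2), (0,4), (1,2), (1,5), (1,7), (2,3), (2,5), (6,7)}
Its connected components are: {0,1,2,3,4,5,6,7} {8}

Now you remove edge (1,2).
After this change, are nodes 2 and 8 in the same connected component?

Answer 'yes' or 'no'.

Answer: no

Derivation:
Initial components: {0,1,2,3,4,5,6,7} {8}
Removing edge (1,2): not a bridge — component count unchanged at 2.
New components: {0,1,2,3,4,5,6,7} {8}
Are 2 and 8 in the same component? no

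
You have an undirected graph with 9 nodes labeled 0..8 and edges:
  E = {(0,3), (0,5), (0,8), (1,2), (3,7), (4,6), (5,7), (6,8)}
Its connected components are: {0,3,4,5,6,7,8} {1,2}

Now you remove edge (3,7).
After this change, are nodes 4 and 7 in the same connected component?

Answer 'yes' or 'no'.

Initial components: {0,3,4,5,6,7,8} {1,2}
Removing edge (3,7): not a bridge — component count unchanged at 2.
New components: {0,3,4,5,6,7,8} {1,2}
Are 4 and 7 in the same component? yes

Answer: yes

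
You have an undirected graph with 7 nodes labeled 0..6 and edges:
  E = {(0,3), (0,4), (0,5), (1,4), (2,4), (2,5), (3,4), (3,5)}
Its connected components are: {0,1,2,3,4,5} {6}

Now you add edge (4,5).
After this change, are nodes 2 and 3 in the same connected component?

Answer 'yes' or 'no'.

Initial components: {0,1,2,3,4,5} {6}
Adding edge (4,5): both already in same component {0,1,2,3,4,5}. No change.
New components: {0,1,2,3,4,5} {6}
Are 2 and 3 in the same component? yes

Answer: yes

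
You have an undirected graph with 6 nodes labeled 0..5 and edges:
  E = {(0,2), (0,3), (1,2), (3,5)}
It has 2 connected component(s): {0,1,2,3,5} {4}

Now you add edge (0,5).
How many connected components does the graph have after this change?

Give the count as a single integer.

Answer: 2

Derivation:
Initial component count: 2
Add (0,5): endpoints already in same component. Count unchanged: 2.
New component count: 2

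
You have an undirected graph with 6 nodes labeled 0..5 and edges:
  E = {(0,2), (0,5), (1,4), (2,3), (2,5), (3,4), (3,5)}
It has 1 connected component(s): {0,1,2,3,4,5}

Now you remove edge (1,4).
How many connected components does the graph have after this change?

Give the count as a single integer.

Answer: 2

Derivation:
Initial component count: 1
Remove (1,4): it was a bridge. Count increases: 1 -> 2.
  After removal, components: {0,2,3,4,5} {1}
New component count: 2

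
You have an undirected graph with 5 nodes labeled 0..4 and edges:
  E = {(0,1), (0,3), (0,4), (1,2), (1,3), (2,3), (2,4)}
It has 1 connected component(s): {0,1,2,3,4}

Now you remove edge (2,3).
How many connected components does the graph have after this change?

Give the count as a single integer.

Initial component count: 1
Remove (2,3): not a bridge. Count unchanged: 1.
  After removal, components: {0,1,2,3,4}
New component count: 1

Answer: 1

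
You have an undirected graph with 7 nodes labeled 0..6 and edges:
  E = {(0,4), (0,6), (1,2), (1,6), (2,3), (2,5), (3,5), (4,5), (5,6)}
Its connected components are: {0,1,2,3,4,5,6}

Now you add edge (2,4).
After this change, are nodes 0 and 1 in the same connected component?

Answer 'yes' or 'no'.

Answer: yes

Derivation:
Initial components: {0,1,2,3,4,5,6}
Adding edge (2,4): both already in same component {0,1,2,3,4,5,6}. No change.
New components: {0,1,2,3,4,5,6}
Are 0 and 1 in the same component? yes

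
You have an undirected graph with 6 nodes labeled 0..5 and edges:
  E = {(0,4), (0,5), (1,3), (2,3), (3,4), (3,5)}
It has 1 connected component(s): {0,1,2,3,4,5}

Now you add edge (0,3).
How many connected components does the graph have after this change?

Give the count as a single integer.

Answer: 1

Derivation:
Initial component count: 1
Add (0,3): endpoints already in same component. Count unchanged: 1.
New component count: 1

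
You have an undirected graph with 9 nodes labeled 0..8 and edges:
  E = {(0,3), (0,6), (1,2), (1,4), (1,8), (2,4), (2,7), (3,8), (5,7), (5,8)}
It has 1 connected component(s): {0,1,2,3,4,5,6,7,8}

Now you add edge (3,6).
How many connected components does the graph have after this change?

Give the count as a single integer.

Initial component count: 1
Add (3,6): endpoints already in same component. Count unchanged: 1.
New component count: 1

Answer: 1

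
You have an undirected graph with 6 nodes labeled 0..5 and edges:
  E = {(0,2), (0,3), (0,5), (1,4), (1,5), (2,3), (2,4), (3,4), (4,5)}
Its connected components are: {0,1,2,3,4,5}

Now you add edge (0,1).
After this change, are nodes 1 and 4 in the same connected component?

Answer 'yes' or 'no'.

Answer: yes

Derivation:
Initial components: {0,1,2,3,4,5}
Adding edge (0,1): both already in same component {0,1,2,3,4,5}. No change.
New components: {0,1,2,3,4,5}
Are 1 and 4 in the same component? yes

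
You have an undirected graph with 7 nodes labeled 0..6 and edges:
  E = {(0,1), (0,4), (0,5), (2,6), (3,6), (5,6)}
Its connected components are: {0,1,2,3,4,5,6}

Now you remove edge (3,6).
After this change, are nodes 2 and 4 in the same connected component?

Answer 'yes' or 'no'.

Answer: yes

Derivation:
Initial components: {0,1,2,3,4,5,6}
Removing edge (3,6): it was a bridge — component count 1 -> 2.
New components: {0,1,2,4,5,6} {3}
Are 2 and 4 in the same component? yes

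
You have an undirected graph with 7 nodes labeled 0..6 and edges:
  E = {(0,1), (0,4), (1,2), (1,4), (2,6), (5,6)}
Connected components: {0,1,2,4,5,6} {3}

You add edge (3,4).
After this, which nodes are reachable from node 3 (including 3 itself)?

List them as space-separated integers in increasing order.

Answer: 0 1 2 3 4 5 6

Derivation:
Before: nodes reachable from 3: {3}
Adding (3,4): merges 3's component with another. Reachability grows.
After: nodes reachable from 3: {0,1,2,3,4,5,6}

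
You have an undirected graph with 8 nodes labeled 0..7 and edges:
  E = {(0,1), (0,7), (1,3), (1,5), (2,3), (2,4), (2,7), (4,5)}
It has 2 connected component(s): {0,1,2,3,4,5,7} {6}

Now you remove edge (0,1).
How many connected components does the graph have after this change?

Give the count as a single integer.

Initial component count: 2
Remove (0,1): not a bridge. Count unchanged: 2.
  After removal, components: {0,1,2,3,4,5,7} {6}
New component count: 2

Answer: 2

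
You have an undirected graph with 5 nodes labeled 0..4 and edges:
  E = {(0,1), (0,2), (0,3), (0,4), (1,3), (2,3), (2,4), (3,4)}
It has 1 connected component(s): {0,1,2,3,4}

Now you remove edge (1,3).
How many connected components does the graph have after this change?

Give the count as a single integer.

Initial component count: 1
Remove (1,3): not a bridge. Count unchanged: 1.
  After removal, components: {0,1,2,3,4}
New component count: 1

Answer: 1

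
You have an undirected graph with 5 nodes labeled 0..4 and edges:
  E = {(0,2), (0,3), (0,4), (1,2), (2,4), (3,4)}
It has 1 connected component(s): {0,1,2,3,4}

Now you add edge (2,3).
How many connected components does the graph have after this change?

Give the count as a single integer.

Initial component count: 1
Add (2,3): endpoints already in same component. Count unchanged: 1.
New component count: 1

Answer: 1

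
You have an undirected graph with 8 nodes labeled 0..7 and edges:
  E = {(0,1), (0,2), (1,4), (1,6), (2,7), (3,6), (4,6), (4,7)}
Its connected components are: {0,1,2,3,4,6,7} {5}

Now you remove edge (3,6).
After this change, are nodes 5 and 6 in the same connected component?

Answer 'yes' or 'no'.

Initial components: {0,1,2,3,4,6,7} {5}
Removing edge (3,6): it was a bridge — component count 2 -> 3.
New components: {0,1,2,4,6,7} {3} {5}
Are 5 and 6 in the same component? no

Answer: no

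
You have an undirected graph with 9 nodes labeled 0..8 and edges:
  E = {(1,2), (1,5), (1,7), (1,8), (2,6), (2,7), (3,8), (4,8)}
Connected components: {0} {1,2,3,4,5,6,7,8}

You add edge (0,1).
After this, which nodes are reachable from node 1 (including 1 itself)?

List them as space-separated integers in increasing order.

Answer: 0 1 2 3 4 5 6 7 8

Derivation:
Before: nodes reachable from 1: {1,2,3,4,5,6,7,8}
Adding (0,1): merges 1's component with another. Reachability grows.
After: nodes reachable from 1: {0,1,2,3,4,5,6,7,8}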